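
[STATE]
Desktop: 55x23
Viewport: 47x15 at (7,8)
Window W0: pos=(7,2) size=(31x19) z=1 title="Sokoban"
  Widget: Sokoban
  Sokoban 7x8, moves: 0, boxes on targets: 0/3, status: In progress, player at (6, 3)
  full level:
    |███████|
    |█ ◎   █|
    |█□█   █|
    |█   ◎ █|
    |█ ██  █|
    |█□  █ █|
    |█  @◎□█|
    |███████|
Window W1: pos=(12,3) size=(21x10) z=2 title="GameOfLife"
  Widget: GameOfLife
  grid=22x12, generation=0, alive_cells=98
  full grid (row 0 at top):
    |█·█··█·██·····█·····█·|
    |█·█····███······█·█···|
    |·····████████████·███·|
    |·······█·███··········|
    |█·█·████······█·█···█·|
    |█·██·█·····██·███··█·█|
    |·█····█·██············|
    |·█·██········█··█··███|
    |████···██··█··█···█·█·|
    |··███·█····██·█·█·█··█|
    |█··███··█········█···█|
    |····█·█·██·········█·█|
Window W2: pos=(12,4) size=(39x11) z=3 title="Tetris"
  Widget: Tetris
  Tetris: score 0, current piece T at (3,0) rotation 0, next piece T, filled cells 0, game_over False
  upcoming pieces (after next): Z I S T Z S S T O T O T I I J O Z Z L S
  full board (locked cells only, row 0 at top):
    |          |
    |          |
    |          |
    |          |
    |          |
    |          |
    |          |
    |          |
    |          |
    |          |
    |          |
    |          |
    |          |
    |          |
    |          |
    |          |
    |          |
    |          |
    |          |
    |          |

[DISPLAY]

┃█   ┃          │ ▒                        ┃   
┃█ ██┃          │▒▒▒                       ┃   
┃█□  ┃          │                          ┃   
┃█  @┃          │                          ┃   
┃████┃          │                          ┃   
┃Move┃          │Score:                    ┃   
┃    ┗━━━━━━━━━━━━━━━━━━━━━━━━━━━━━━━━━━━━━┛   
┃                             ┃                
┃                             ┃                
┃                             ┃                
┃                             ┃                
┃                             ┃                
┗━━━━━━━━━━━━━━━━━━━━━━━━━━━━━┛                
                                               
                                               


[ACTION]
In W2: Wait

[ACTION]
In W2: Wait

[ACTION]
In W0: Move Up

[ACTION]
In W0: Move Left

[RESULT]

┃█   ┃          │ ▒                        ┃   
┃█ ██┃          │▒▒▒                       ┃   
┃█□@ ┃          │                          ┃   
┃█   ┃          │                          ┃   
┃████┃          │                          ┃   
┃Move┃          │Score:                    ┃   
┃    ┗━━━━━━━━━━━━━━━━━━━━━━━━━━━━━━━━━━━━━┛   
┃                             ┃                
┃                             ┃                
┃                             ┃                
┃                             ┃                
┃                             ┃                
┗━━━━━━━━━━━━━━━━━━━━━━━━━━━━━┛                
                                               
                                               


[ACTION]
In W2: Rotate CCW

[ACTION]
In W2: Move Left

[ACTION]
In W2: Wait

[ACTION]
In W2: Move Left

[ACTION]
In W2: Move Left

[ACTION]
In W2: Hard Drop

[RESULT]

┃█   ┃          │▓▓                        ┃   
┃█ ██┃          │ ▓▓                       ┃   
┃█□@ ┃          │                          ┃   
┃█   ┃ ▒        │                          ┃   
┃████┃▒▒        │                          ┃   
┃Move┃ ▒        │Score:                    ┃   
┃    ┗━━━━━━━━━━━━━━━━━━━━━━━━━━━━━━━━━━━━━┛   
┃                             ┃                
┃                             ┃                
┃                             ┃                
┃                             ┃                
┃                             ┃                
┗━━━━━━━━━━━━━━━━━━━━━━━━━━━━━┛                
                                               
                                               


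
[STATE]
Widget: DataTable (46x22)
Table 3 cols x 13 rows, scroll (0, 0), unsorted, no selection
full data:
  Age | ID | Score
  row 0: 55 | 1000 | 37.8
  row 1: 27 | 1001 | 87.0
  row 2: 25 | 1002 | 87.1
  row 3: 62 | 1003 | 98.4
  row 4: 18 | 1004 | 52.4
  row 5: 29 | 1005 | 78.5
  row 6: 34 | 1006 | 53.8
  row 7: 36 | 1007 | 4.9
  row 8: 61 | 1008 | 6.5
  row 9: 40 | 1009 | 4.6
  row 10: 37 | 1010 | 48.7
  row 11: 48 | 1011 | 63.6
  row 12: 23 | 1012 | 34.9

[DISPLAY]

Age│ID  │Score                                
───┼────┼─────                                
55 │1000│37.8                                 
27 │1001│87.0                                 
25 │1002│87.1                                 
62 │1003│98.4                                 
18 │1004│52.4                                 
29 │1005│78.5                                 
34 │1006│53.8                                 
36 │1007│4.9                                  
61 │1008│6.5                                  
40 │1009│4.6                                  
37 │1010│48.7                                 
48 │1011│63.6                                 
23 │1012│34.9                                 
                                              
                                              
                                              
                                              
                                              
                                              
                                              


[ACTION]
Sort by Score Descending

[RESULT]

Age│ID  │Scor▼                                
───┼────┼─────                                
62 │1003│98.4                                 
25 │1002│87.1                                 
27 │1001│87.0                                 
29 │1005│78.5                                 
48 │1011│63.6                                 
34 │1006│53.8                                 
18 │1004│52.4                                 
37 │1010│48.7                                 
55 │1000│37.8                                 
23 │1012│34.9                                 
61 │1008│6.5                                  
36 │1007│4.9                                  
40 │1009│4.6                                  
                                              
                                              
                                              
                                              
                                              
                                              
                                              


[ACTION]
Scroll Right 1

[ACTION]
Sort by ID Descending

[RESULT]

Age│ID ▼│Score                                
───┼────┼─────                                
23 │1012│34.9                                 
48 │1011│63.6                                 
37 │1010│48.7                                 
40 │1009│4.6                                  
61 │1008│6.5                                  
36 │1007│4.9                                  
34 │1006│53.8                                 
29 │1005│78.5                                 
18 │1004│52.4                                 
62 │1003│98.4                                 
25 │1002│87.1                                 
27 │1001│87.0                                 
55 │1000│37.8                                 
                                              
                                              
                                              
                                              
                                              
                                              
                                              


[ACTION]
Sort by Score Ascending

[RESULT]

Age│ID  │Scor▲                                
───┼────┼─────                                
40 │1009│4.6                                  
36 │1007│4.9                                  
61 │1008│6.5                                  
23 │1012│34.9                                 
55 │1000│37.8                                 
37 │1010│48.7                                 
18 │1004│52.4                                 
34 │1006│53.8                                 
48 │1011│63.6                                 
29 │1005│78.5                                 
27 │1001│87.0                                 
25 │1002│87.1                                 
62 │1003│98.4                                 
                                              
                                              
                                              
                                              
                                              
                                              
                                              


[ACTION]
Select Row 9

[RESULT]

Age│ID  │Scor▲                                
───┼────┼─────                                
40 │1009│4.6                                  
36 │1007│4.9                                  
61 │1008│6.5                                  
23 │1012│34.9                                 
55 │1000│37.8                                 
37 │1010│48.7                                 
18 │1004│52.4                                 
34 │1006│53.8                                 
48 │1011│63.6                                 
>9 │1005│78.5                                 
27 │1001│87.0                                 
25 │1002│87.1                                 
62 │1003│98.4                                 
                                              
                                              
                                              
                                              
                                              
                                              
                                              


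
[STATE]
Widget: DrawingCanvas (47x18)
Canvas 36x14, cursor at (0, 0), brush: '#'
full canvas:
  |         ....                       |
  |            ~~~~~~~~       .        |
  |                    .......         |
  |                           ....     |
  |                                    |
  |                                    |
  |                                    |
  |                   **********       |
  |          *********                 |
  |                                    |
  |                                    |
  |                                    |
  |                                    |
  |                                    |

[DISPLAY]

+        ....                                  
            ~~~~~~~~       .                   
                    .......                    
                           ....                
                                               
                                               
                                               
                   **********                  
          *********                            
                                               
                                               
                                               
                                               
                                               
                                               
                                               
                                               
                                               


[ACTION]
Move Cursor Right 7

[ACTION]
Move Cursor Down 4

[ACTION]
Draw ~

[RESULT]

         ....                                  
            ~~~~~~~~       .                   
                    .......                    
                           ....                
       ~                                       
                                               
                                               
                   **********                  
          *********                            
                                               
                                               
                                               
                                               
                                               
                                               
                                               
                                               
                                               


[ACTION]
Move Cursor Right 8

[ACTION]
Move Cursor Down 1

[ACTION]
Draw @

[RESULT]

         ....                                  
            ~~~~~~~~       .                   
                    .......                    
                           ....                
       ~                                       
               @                               
                                               
                   **********                  
          *********                            
                                               
                                               
                                               
                                               
                                               
                                               
                                               
                                               
                                               


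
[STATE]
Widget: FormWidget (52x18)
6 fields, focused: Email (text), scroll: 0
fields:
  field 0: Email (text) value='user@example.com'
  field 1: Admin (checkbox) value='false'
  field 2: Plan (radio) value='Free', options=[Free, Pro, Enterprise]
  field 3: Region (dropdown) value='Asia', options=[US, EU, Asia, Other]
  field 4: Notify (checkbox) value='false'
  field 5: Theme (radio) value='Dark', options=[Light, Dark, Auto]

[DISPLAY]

> Email:      [user@example.com                    ]
  Admin:      [ ]                                   
  Plan:       (●) Free  ( ) Pro  ( ) Enterprise     
  Region:     [Asia                               ▼]
  Notify:     [ ]                                   
  Theme:      ( ) Light  (●) Dark  ( ) Auto         
                                                    
                                                    
                                                    
                                                    
                                                    
                                                    
                                                    
                                                    
                                                    
                                                    
                                                    
                                                    


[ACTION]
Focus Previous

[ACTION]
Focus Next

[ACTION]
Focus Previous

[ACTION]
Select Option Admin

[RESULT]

  Email:      [user@example.com                    ]
  Admin:      [ ]                                   
  Plan:       (●) Free  ( ) Pro  ( ) Enterprise     
  Region:     [Asia                               ▼]
  Notify:     [ ]                                   
> Theme:      ( ) Light  (●) Dark  ( ) Auto         
                                                    
                                                    
                                                    
                                                    
                                                    
                                                    
                                                    
                                                    
                                                    
                                                    
                                                    
                                                    


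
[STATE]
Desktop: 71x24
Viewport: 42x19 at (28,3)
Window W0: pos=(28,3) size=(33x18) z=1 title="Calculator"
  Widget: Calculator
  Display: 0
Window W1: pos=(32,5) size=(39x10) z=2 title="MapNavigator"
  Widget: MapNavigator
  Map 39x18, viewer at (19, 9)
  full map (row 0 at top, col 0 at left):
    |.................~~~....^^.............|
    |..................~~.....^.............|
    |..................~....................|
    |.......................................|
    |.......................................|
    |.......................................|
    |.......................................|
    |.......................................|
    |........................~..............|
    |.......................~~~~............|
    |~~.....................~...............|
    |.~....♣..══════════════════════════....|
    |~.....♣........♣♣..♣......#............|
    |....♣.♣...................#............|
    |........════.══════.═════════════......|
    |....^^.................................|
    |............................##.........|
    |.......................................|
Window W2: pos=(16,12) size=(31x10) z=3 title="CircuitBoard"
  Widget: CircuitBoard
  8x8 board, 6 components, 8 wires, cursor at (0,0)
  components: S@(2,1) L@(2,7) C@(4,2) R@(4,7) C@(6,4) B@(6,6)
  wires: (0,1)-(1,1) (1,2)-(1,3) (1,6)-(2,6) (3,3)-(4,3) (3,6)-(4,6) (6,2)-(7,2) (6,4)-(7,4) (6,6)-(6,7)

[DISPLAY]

┏━━━━━━━━━━━━━━━━━━━━━━━━━━━━━━━┓         
┃ Calculator                    ┃         
┠───┏━━━━━━━━━━━━━━━━━━━━━━━━━━━━━━━━━━━━━
┃   ┃ MapNavigator                        
┃┌──┠─────────────────────────────────────
┃│ 7┃.....................................
┃├──┃.....................................
┃│ 4┃.......................~.............
┃├──┃..................@...~~~~...........
━━━━━━━━━━━━━━━━━━┓........~..............
rd                ┃════════════════════...
──────────────────┨━━━━━━━━━━━━━━━━━━━━━━━
4 5 6 7           ┃             ┃         
                  ┃             ┃         
                  ┃             ┃         
 · ─ ·           ·┃             ┃         
                 │┃             ┃         
                 ·┃━━━━━━━━━━━━━┛         
━━━━━━━━━━━━━━━━━━┛                       


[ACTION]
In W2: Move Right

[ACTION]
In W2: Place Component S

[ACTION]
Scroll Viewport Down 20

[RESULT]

┠───┏━━━━━━━━━━━━━━━━━━━━━━━━━━━━━━━━━━━━━
┃   ┃ MapNavigator                        
┃┌──┠─────────────────────────────────────
┃│ 7┃.....................................
┃├──┃.....................................
┃│ 4┃.......................~.............
┃├──┃..................@...~~~~...........
━━━━━━━━━━━━━━━━━━┓........~..............
rd                ┃════════════════════...
──────────────────┨━━━━━━━━━━━━━━━━━━━━━━━
4 5 6 7           ┃             ┃         
                  ┃             ┃         
                  ┃             ┃         
 · ─ ·           ·┃             ┃         
                 │┃             ┃         
                 ·┃━━━━━━━━━━━━━┛         
━━━━━━━━━━━━━━━━━━┛                       
                                          
                                          


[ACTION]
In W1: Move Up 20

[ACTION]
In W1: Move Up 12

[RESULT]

┠───┏━━━━━━━━━━━━━━━━━━━━━━━━━━━━━━━━━━━━━
┃   ┃ MapNavigator                        
┃┌──┠─────────────────────────────────────
┃│ 7┃                                     
┃├──┃                                     
┃│ 4┃                                     
┃├──┃................~~@....^^............
━━━━━━━━━━━━━━━━━━┓...~~.....^............
rd                ┃...~...................
──────────────────┨━━━━━━━━━━━━━━━━━━━━━━━
4 5 6 7           ┃             ┃         
                  ┃             ┃         
                  ┃             ┃         
 · ─ ·           ·┃             ┃         
                 │┃             ┃         
                 ·┃━━━━━━━━━━━━━┛         
━━━━━━━━━━━━━━━━━━┛                       
                                          
                                          


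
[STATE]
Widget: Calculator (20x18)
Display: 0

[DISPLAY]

                   0
┌───┬───┬───┬───┐   
│ 7 │ 8 │ 9 │ ÷ │   
├───┼───┼───┼───┤   
│ 4 │ 5 │ 6 │ × │   
├───┼───┼───┼───┤   
│ 1 │ 2 │ 3 │ - │   
├───┼───┼───┼───┤   
│ 0 │ . │ = │ + │   
├───┼───┼───┼───┤   
│ C │ MC│ MR│ M+│   
└───┴───┴───┴───┘   
                    
                    
                    
                    
                    
                    


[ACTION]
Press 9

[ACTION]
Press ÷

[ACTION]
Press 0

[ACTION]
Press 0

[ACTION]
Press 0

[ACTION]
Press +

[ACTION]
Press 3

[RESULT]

                   3
┌───┬───┬───┬───┐   
│ 7 │ 8 │ 9 │ ÷ │   
├───┼───┼───┼───┤   
│ 4 │ 5 │ 6 │ × │   
├───┼───┼───┼───┤   
│ 1 │ 2 │ 3 │ - │   
├───┼───┼───┼───┤   
│ 0 │ . │ = │ + │   
├───┼───┼───┼───┤   
│ C │ MC│ MR│ M+│   
└───┴───┴───┴───┘   
                    
                    
                    
                    
                    
                    


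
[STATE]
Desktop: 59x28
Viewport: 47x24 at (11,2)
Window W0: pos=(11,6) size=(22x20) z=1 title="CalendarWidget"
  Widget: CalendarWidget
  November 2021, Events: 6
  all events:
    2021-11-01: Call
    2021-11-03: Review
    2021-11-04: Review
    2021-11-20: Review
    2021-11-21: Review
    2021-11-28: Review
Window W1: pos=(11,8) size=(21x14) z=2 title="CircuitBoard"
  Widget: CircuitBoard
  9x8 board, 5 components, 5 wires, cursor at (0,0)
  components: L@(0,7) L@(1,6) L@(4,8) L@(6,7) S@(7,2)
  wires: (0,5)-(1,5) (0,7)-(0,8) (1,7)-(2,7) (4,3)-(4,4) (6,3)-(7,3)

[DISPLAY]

                                               
                                               
                                               
                                               
┏━━━━━━━━━━━━━━━━━━━━┓                         
┃ CalendarWidget     ┃                         
┏━━━━━━━━━━━━━━━━━━━┓┨                         
┃ CircuitBoard      ┃┃                         
┠───────────────────┨┃                         
┃   0 1 2 3 4 5 6 7 ┃┃                         
┃0  [.]             ┃┃                         
┃                   ┃┃                         
┃1                  ┃┃                         
┃                   ┃┃                         
┃2                  ┃┃                         
┃                   ┃┃                         
┃3                  ┃┃                         
┃                   ┃┃                         
┃4               · ─┃┃                         
┗━━━━━━━━━━━━━━━━━━━┛┃                         
┃                    ┃                         
┃                    ┃                         
┃                    ┃                         
┗━━━━━━━━━━━━━━━━━━━━┛                         


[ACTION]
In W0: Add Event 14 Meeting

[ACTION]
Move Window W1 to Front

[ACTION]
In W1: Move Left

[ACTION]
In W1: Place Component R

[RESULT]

                                               
                                               
                                               
                                               
┏━━━━━━━━━━━━━━━━━━━━┓                         
┃ CalendarWidget     ┃                         
┏━━━━━━━━━━━━━━━━━━━┓┨                         
┃ CircuitBoard      ┃┃                         
┠───────────────────┨┃                         
┃   0 1 2 3 4 5 6 7 ┃┃                         
┃0  [R]             ┃┃                         
┃                   ┃┃                         
┃1                  ┃┃                         
┃                   ┃┃                         
┃2                  ┃┃                         
┃                   ┃┃                         
┃3                  ┃┃                         
┃                   ┃┃                         
┃4               · ─┃┃                         
┗━━━━━━━━━━━━━━━━━━━┛┃                         
┃                    ┃                         
┃                    ┃                         
┃                    ┃                         
┗━━━━━━━━━━━━━━━━━━━━┛                         


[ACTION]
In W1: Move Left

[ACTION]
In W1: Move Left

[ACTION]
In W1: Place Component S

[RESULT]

                                               
                                               
                                               
                                               
┏━━━━━━━━━━━━━━━━━━━━┓                         
┃ CalendarWidget     ┃                         
┏━━━━━━━━━━━━━━━━━━━┓┨                         
┃ CircuitBoard      ┃┃                         
┠───────────────────┨┃                         
┃   0 1 2 3 4 5 6 7 ┃┃                         
┃0  [S]             ┃┃                         
┃                   ┃┃                         
┃1                  ┃┃                         
┃                   ┃┃                         
┃2                  ┃┃                         
┃                   ┃┃                         
┃3                  ┃┃                         
┃                   ┃┃                         
┃4               · ─┃┃                         
┗━━━━━━━━━━━━━━━━━━━┛┃                         
┃                    ┃                         
┃                    ┃                         
┃                    ┃                         
┗━━━━━━━━━━━━━━━━━━━━┛                         


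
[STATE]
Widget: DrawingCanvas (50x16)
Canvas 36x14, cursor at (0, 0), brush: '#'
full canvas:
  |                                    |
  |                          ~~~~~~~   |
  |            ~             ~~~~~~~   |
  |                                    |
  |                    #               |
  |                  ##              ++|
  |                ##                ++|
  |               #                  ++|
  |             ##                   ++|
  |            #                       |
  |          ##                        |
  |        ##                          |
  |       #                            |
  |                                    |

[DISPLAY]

+                                                 
                          ~~~~~~~                 
            ~             ~~~~~~~                 
                                                  
                    #                             
                  ##              ++              
                ##                ++              
               #                  ++              
             ##                   ++              
            #                                     
          ##                                      
        ##                                        
       #                                          
                                                  
                                                  
                                                  


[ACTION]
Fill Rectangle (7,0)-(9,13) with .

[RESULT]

+                                                 
                          ~~~~~~~                 
            ~             ~~~~~~~                 
                                                  
                    #                             
                  ##              ++              
                ##                ++              
.............. #                  ++              
..............#                   ++              
..............                                    
          ##                                      
        ##                                        
       #                                          
                                                  
                                                  
                                                  


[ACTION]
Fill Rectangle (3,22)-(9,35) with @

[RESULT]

+                                                 
                          ~~~~~~~                 
            ~             ~~~~~~~                 
                      @@@@@@@@@@@@@@              
                    # @@@@@@@@@@@@@@              
                  ##  @@@@@@@@@@@@@@              
                ##    @@@@@@@@@@@@@@              
.............. #      @@@@@@@@@@@@@@              
..............#       @@@@@@@@@@@@@@              
..............        @@@@@@@@@@@@@@              
          ##                                      
        ##                                        
       #                                          
                                                  
                                                  
                                                  


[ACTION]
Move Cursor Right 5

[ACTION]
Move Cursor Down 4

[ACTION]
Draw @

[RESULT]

                                                  
                          ~~~~~~~                 
            ~             ~~~~~~~                 
                      @@@@@@@@@@@@@@              
     @              # @@@@@@@@@@@@@@              
                  ##  @@@@@@@@@@@@@@              
                ##    @@@@@@@@@@@@@@              
.............. #      @@@@@@@@@@@@@@              
..............#       @@@@@@@@@@@@@@              
..............        @@@@@@@@@@@@@@              
          ##                                      
        ##                                        
       #                                          
                                                  
                                                  
                                                  


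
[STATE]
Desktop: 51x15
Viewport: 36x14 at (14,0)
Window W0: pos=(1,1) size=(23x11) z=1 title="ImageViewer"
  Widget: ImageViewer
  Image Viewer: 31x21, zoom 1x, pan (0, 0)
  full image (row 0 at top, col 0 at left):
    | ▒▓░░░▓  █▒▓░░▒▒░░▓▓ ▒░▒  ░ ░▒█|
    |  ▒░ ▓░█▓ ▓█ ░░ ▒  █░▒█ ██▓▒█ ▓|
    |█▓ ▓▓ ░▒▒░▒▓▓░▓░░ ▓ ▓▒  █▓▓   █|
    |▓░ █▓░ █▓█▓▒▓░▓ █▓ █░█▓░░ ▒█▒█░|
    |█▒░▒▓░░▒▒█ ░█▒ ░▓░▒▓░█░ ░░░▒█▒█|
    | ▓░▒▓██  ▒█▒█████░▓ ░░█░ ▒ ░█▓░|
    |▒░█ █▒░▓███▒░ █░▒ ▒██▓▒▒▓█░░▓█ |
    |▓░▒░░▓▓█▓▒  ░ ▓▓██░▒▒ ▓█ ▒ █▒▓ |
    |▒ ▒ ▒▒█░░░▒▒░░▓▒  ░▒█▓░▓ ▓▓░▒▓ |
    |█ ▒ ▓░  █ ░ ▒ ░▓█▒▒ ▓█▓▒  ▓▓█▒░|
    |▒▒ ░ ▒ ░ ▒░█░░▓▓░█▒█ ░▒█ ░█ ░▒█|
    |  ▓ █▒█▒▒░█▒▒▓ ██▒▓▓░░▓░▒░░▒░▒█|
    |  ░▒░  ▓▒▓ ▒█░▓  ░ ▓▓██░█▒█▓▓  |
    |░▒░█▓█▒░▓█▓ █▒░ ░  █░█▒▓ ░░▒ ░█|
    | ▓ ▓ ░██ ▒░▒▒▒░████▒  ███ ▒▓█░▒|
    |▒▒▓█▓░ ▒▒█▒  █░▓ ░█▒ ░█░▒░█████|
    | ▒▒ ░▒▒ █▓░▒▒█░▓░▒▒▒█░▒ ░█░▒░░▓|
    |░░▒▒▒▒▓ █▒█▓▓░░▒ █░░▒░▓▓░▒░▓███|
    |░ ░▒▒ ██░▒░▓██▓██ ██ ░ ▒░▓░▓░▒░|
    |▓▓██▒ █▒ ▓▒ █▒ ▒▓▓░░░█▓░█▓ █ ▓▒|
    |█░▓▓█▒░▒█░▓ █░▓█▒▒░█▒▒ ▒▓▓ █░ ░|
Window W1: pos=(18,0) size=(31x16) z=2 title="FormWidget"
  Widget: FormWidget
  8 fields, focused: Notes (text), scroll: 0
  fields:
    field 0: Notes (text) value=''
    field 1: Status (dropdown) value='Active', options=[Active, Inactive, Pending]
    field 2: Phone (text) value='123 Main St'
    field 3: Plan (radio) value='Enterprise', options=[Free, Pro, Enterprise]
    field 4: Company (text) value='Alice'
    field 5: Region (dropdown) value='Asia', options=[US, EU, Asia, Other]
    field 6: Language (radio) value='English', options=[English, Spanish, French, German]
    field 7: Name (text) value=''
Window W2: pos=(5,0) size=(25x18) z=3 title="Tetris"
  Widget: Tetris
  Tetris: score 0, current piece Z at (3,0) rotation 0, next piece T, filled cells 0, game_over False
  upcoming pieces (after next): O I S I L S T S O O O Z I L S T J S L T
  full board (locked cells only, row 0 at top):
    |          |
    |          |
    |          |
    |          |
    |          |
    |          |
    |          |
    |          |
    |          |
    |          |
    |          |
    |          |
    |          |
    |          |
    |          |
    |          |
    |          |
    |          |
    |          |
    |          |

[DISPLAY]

━━━━━━━━━━━━━━━┓━━━━━━━━━━━━━━━━━━┓ 
               ┃                  ┃ 
───────────────┨──────────────────┨ 
  │Next:       ┃   [             ]┃ 
  │ ▒          ┃   [Active      ▼]┃ 
  │▒▒▒         ┃   [123 Main St  ]┃ 
  │            ┃   ( ) Free  ( ) P┃ 
  │            ┃   [Alice        ]┃ 
  │            ┃   [Asia        ▼]┃ 
  │Score:      ┃   (●) English  ( ┃ 
  │0           ┃   [             ]┃ 
  │            ┃                  ┃ 
  │            ┃                  ┃ 
  │            ┃                  ┃ 


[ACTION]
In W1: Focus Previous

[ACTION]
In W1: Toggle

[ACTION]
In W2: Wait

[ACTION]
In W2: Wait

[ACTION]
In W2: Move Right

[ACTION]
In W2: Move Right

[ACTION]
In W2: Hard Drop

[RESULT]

━━━━━━━━━━━━━━━┓━━━━━━━━━━━━━━━━━━┓ 
               ┃                  ┃ 
───────────────┨──────────────────┨ 
  │Next:       ┃   [             ]┃ 
  │▓▓          ┃   [Active      ▼]┃ 
  │▓▓          ┃   [123 Main St  ]┃ 
  │            ┃   ( ) Free  ( ) P┃ 
  │            ┃   [Alice        ]┃ 
  │            ┃   [Asia        ▼]┃ 
  │Score:      ┃   (●) English  ( ┃ 
  │0           ┃   [             ]┃ 
  │            ┃                  ┃ 
  │            ┃                  ┃ 
  │            ┃                  ┃ 


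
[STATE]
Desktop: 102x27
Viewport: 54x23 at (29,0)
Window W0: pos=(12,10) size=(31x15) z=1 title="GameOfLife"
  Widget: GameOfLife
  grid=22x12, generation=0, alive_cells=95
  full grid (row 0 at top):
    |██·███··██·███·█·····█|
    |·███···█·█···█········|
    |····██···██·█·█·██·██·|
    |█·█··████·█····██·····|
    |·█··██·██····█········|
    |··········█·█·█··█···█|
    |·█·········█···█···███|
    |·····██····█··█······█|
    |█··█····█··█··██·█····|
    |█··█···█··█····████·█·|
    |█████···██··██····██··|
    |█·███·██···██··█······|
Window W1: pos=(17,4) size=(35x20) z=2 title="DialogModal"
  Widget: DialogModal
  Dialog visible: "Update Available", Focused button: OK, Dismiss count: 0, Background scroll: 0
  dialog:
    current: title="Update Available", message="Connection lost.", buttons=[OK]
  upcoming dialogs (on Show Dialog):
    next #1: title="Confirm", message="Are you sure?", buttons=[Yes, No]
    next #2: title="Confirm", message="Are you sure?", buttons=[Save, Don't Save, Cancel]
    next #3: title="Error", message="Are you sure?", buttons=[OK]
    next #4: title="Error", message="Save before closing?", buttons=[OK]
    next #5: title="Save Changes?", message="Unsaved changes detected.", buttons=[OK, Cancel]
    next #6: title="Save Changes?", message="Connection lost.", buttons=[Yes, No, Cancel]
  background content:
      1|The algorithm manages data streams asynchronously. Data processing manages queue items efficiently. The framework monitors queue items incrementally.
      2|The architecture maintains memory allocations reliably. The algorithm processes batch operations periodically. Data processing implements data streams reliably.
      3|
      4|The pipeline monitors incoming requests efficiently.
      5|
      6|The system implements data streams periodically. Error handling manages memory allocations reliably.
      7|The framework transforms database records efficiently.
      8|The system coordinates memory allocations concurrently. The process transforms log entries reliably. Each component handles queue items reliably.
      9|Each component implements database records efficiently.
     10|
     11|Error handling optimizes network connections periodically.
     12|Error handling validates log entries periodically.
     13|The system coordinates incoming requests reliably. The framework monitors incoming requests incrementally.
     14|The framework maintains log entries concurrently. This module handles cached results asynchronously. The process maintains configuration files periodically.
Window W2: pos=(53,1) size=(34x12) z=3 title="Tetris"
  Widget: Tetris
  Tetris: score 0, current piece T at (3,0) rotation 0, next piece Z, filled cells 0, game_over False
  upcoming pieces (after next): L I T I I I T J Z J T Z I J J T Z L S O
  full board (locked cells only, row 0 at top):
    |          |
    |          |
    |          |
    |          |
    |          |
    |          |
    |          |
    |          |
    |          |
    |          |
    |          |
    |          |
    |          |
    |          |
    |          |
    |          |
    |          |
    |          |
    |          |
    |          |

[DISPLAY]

                                                      
                        ┏━━━━━━━━━━━━━━━━━━━━━━━━━━━━━
                        ┃ Tetris                      
                        ┠─────────────────────────────
━━━━━━━━━━━━━━━━━━━━━━┓ ┃          │Next:             
l                     ┃ ┃          │▓▓                
──────────────────────┨ ┃          │ ▓▓               
hm manages data stream┃ ┃          │                  
cture maintains memory┃ ┃          │                  
                      ┃ ┃          │                  
e monitors incoming re┃ ┃          │Score:            
                      ┃ ┃          │0                 
──────────────┐ stream┃ ┗━━━━━━━━━━━━━━━━━━━━━━━━━━━━━
ate Available │atabase┃                               
nection lost. │ory all┃                               
   [OK]       │databas┃                               
──────────────┘       ┃                               
ing optimizes network ┃                               
ing validates log entr┃                               
coordinates incoming r┃                               
rk maintains log entri┃                               
                      ┃                               
                      ┃                               


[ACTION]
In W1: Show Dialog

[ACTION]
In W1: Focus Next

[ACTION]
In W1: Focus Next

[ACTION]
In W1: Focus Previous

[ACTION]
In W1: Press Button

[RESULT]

                                                      
                        ┏━━━━━━━━━━━━━━━━━━━━━━━━━━━━━
                        ┃ Tetris                      
                        ┠─────────────────────────────
━━━━━━━━━━━━━━━━━━━━━━┓ ┃          │Next:             
l                     ┃ ┃          │▓▓                
──────────────────────┨ ┃          │ ▓▓               
hm manages data stream┃ ┃          │                  
cture maintains memory┃ ┃          │                  
                      ┃ ┃          │                  
e monitors incoming re┃ ┃          │Score:            
                      ┃ ┃          │0                 
implements data stream┃ ┗━━━━━━━━━━━━━━━━━━━━━━━━━━━━━
rk transforms database┃                               
coordinates memory all┃                               
ent implements databas┃                               
                      ┃                               
ing optimizes network ┃                               
ing validates log entr┃                               
coordinates incoming r┃                               
rk maintains log entri┃                               
                      ┃                               
                      ┃                               
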